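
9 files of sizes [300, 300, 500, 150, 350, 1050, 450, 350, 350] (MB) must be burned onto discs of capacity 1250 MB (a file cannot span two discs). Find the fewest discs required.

4

Total = 1050 + 500 + 450 + 350 + 350 + 350 + 300 + 300 + 150 = 3800 MB.
Lower bound: ⌈3800/1250⌉ = 4 discs.
A packing using 4 discs:
  disc 1: 1050 + 150 = 1200
  disc 2: 500 + 450 + 300 = 1250
  disc 3: 350 + 350 + 350 = 1050
  disc 4: 300 = 300
This matches the lower bound, so 4 is optimal.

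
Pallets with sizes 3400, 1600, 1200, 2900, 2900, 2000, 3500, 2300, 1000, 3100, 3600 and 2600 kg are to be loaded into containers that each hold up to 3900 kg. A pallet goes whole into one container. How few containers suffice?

9

Total = 3600 + 3500 + 3400 + 3100 + 2900 + 2900 + 2600 + 2300 + 2000 + 1600 + 1200 + 1000 = 30100 kg.
Lower bound: ⌈30100/3900⌉ = 8 containers.
Also, 9 pallets each exceed 1950 kg, and no two of those can share a container, so at least 9 containers are needed.
A packing using 9 containers:
  container 1: 3600 = 3600
  container 2: 3500 = 3500
  container 3: 3400 = 3400
  container 4: 3100 = 3100
  container 5: 2900 + 1000 = 3900
  container 6: 2900 = 2900
  container 7: 2600 + 1200 = 3800
  container 8: 2300 + 1600 = 3900
  container 9: 2000 = 2000
This matches the lower bound, so 9 is optimal.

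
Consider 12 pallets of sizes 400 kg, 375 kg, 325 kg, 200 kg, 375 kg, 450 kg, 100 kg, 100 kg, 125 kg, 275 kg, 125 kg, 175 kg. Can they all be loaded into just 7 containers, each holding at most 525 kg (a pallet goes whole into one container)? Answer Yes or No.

A valid assignment using 7 containers:
  container 1: 450 = 450
  container 2: 400 + 125 = 525
  container 3: 375 + 125 = 500
  container 4: 375 + 100 = 475
  container 5: 325 + 200 = 525
  container 6: 275 + 175 = 450
  container 7: 100 = 100
Every load is within 525 kg, so 7 containers suffice.

Yes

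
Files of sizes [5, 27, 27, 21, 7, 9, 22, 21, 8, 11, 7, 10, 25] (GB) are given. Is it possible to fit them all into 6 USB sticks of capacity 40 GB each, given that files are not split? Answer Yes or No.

Yes

A valid assignment using 6 USB sticks:
  USB stick 1: 27 + 11 = 38
  USB stick 2: 27 + 10 = 37
  USB stick 3: 25 + 9 + 5 = 39
  USB stick 4: 22 + 8 + 7 = 37
  USB stick 5: 21 + 7 = 28
  USB stick 6: 21 = 21
Every load is within 40 GB, so 6 USB sticks suffice.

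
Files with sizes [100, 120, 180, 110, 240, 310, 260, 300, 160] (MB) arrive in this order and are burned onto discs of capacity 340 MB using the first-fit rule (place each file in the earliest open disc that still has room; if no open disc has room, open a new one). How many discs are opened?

6

  100 → disc 1 (new)  [load 100/340]
  120 → disc 1  [load 220/340]
  180 → disc 2 (new)  [load 180/340]
  110 → disc 1  [load 330/340]
  240 → disc 3 (new)  [load 240/340]
  310 → disc 4 (new)  [load 310/340]
  260 → disc 5 (new)  [load 260/340]
  300 → disc 6 (new)  [load 300/340]
  160 → disc 2  [load 340/340]
6 discs opened.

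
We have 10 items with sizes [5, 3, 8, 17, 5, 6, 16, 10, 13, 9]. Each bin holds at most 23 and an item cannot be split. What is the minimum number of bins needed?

5

Total = 17 + 16 + 13 + 10 + 9 + 8 + 6 + 5 + 5 + 3 = 92.
Lower bound: ⌈92/23⌉ = 4 bins.
A packing using 5 bins:
  bin 1: 17 + 6 = 23
  bin 2: 16 + 5 = 21
  bin 3: 13 + 10 = 23
  bin 4: 9 + 8 + 5 = 22
  bin 5: 3 = 3
No arrangement into 4 bins stays within capacity, so 5 is optimal.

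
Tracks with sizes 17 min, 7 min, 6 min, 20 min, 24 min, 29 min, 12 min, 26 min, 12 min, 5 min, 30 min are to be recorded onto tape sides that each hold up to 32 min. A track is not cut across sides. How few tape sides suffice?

7

Total = 30 + 29 + 26 + 24 + 20 + 17 + 12 + 12 + 7 + 6 + 5 = 188 min.
Lower bound: ⌈188/32⌉ = 6 tape sides.
A packing using 7 tape sides:
  side 1: 30 = 30
  side 2: 29 = 29
  side 3: 26 + 6 = 32
  side 4: 24 + 7 = 31
  side 5: 20 + 12 = 32
  side 6: 17 + 12 = 29
  side 7: 5 = 5
No arrangement into 6 tape sides stays within capacity, so 7 is optimal.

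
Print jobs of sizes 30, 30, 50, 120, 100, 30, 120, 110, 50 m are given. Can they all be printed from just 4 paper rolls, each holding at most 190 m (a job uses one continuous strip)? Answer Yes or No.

A valid assignment using 4 paper rolls:
  roll 1: 120 + 50 = 170
  roll 2: 120 + 50 = 170
  roll 3: 110 + 30 + 30 = 170
  roll 4: 100 + 30 = 130
Every load is within 190 m, so 4 paper rolls suffice.

Yes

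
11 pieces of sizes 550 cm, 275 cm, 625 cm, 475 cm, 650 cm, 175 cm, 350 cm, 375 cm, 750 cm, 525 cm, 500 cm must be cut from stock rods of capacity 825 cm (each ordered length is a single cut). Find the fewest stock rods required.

8

Total = 750 + 650 + 625 + 550 + 525 + 500 + 475 + 375 + 350 + 275 + 175 = 5250 cm.
Lower bound: ⌈5250/825⌉ = 7 stock rods.
A packing using 8 stock rods:
  stock rod 1: 750 = 750
  stock rod 2: 650 + 175 = 825
  stock rod 3: 625 = 625
  stock rod 4: 550 + 275 = 825
  stock rod 5: 525 = 525
  stock rod 6: 500 = 500
  stock rod 7: 475 + 350 = 825
  stock rod 8: 375 = 375
No arrangement into 7 stock rods stays within capacity, so 8 is optimal.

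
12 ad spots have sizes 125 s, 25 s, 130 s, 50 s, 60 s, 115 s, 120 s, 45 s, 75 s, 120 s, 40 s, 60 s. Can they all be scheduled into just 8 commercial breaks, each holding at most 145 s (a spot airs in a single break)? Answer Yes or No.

Yes

A valid assignment using 8 commercial breaks:
  break 1: 130 = 130
  break 2: 125 = 125
  break 3: 120 + 25 = 145
  break 4: 120 = 120
  break 5: 115 = 115
  break 6: 75 + 60 = 135
  break 7: 60 + 50 = 110
  break 8: 45 + 40 = 85
Every load is within 145 s, so 8 commercial breaks suffice.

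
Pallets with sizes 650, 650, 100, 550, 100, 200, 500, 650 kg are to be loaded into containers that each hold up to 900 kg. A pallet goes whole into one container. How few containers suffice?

5

Total = 650 + 650 + 650 + 550 + 500 + 200 + 100 + 100 = 3400 kg.
Lower bound: ⌈3400/900⌉ = 4 containers.
Also, 5 pallets each exceed 450 kg, and no two of those can share a container, so at least 5 containers are needed.
A packing using 5 containers:
  container 1: 650 + 200 = 850
  container 2: 650 + 100 + 100 = 850
  container 3: 650 = 650
  container 4: 550 = 550
  container 5: 500 = 500
This matches the lower bound, so 5 is optimal.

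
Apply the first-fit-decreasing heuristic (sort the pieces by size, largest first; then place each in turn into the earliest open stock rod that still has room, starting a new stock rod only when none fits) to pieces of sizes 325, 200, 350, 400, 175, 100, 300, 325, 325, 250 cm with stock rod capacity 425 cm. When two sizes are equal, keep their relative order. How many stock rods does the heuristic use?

Sorted descending: 400, 350, 325, 325, 325, 300, 250, 200, 175, 100.
  400 → stock rod 1 (new)  [load 400/425]
  350 → stock rod 2 (new)  [load 350/425]
  325 → stock rod 3 (new)  [load 325/425]
  325 → stock rod 4 (new)  [load 325/425]
  325 → stock rod 5 (new)  [load 325/425]
  300 → stock rod 6 (new)  [load 300/425]
  250 → stock rod 7 (new)  [load 250/425]
  200 → stock rod 8 (new)  [load 200/425]
  175 → stock rod 7  [load 425/425]
  100 → stock rod 3  [load 425/425]
8 stock rods opened.

8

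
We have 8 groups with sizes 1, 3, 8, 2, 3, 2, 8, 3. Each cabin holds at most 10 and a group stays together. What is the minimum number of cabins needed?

Total = 8 + 8 + 3 + 3 + 3 + 2 + 2 + 1 = 30.
Lower bound: ⌈30/10⌉ = 3 cabins.
A packing using 3 cabins:
  cabin 1: 8 + 2 = 10
  cabin 2: 8 + 2 = 10
  cabin 3: 3 + 3 + 3 + 1 = 10
This matches the lower bound, so 3 is optimal.

3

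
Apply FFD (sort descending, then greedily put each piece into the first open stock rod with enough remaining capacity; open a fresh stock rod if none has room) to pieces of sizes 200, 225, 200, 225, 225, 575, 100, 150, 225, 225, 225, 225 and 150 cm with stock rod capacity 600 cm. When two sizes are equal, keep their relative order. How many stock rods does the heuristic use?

Sorted descending: 575, 225, 225, 225, 225, 225, 225, 225, 200, 200, 150, 150, 100.
  575 → stock rod 1 (new)  [load 575/600]
  225 → stock rod 2 (new)  [load 225/600]
  225 → stock rod 2  [load 450/600]
  225 → stock rod 3 (new)  [load 225/600]
  225 → stock rod 3  [load 450/600]
  225 → stock rod 4 (new)  [load 225/600]
  225 → stock rod 4  [load 450/600]
  225 → stock rod 5 (new)  [load 225/600]
  200 → stock rod 5  [load 425/600]
  200 → stock rod 6 (new)  [load 200/600]
  150 → stock rod 2  [load 600/600]
  150 → stock rod 3  [load 600/600]
  100 → stock rod 4  [load 550/600]
6 stock rods opened.

6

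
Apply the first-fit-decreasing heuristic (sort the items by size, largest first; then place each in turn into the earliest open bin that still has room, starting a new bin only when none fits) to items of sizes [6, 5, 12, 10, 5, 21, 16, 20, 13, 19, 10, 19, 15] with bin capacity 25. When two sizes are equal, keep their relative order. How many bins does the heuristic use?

8

Sorted descending: 21, 20, 19, 19, 16, 15, 13, 12, 10, 10, 6, 5, 5.
  21 → bin 1 (new)  [load 21/25]
  20 → bin 2 (new)  [load 20/25]
  19 → bin 3 (new)  [load 19/25]
  19 → bin 4 (new)  [load 19/25]
  16 → bin 5 (new)  [load 16/25]
  15 → bin 6 (new)  [load 15/25]
  13 → bin 7 (new)  [load 13/25]
  12 → bin 7  [load 25/25]
  10 → bin 6  [load 25/25]
  10 → bin 8 (new)  [load 10/25]
  6 → bin 3  [load 25/25]
  5 → bin 2  [load 25/25]
  5 → bin 4  [load 24/25]
8 bins opened.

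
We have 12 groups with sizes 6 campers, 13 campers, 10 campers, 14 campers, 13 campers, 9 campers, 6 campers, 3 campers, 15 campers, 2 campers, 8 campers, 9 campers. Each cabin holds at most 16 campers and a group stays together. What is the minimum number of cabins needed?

8

Total = 15 + 14 + 13 + 13 + 10 + 9 + 9 + 8 + 6 + 6 + 3 + 2 = 108 campers.
Lower bound: ⌈108/16⌉ = 7 cabins.
A packing using 8 cabins:
  cabin 1: 15 = 15
  cabin 2: 14 + 2 = 16
  cabin 3: 13 + 3 = 16
  cabin 4: 13 = 13
  cabin 5: 10 + 6 = 16
  cabin 6: 9 + 6 = 15
  cabin 7: 9 = 9
  cabin 8: 8 = 8
No arrangement into 7 cabins stays within capacity, so 8 is optimal.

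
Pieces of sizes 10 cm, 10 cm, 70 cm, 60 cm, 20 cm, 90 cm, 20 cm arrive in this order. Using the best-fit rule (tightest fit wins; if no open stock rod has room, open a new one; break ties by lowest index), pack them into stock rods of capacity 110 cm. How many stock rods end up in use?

3

  10 → stock rod 1 (new)  [load 10/110]
  10 → stock rod 1  [load 20/110]
  70 → stock rod 1  [load 90/110]
  60 → stock rod 2 (new)  [load 60/110]
  20 → stock rod 1  [load 110/110]
  90 → stock rod 3 (new)  [load 90/110]
  20 → stock rod 3  [load 110/110]
3 stock rods opened.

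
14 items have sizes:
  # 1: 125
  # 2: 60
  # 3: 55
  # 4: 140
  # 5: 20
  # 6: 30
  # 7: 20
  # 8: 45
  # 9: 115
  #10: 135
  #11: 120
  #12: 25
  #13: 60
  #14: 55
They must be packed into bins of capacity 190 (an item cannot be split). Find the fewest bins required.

Total = 140 + 135 + 125 + 120 + 115 + 60 + 60 + 55 + 55 + 45 + 30 + 25 + 20 + 20 = 1005.
Lower bound: ⌈1005/190⌉ = 6 bins.
A packing using 6 bins:
  bin 1: 140 + 45 = 185
  bin 2: 135 + 55 = 190
  bin 3: 125 + 60 = 185
  bin 4: 120 + 60 = 180
  bin 5: 115 + 55 + 20 = 190
  bin 6: 30 + 25 + 20 = 75
This matches the lower bound, so 6 is optimal.

6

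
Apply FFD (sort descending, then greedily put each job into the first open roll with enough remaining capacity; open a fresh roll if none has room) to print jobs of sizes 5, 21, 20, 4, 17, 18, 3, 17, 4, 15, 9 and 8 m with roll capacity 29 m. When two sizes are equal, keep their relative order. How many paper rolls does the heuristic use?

6

Sorted descending: 21, 20, 18, 17, 17, 15, 9, 8, 5, 4, 4, 3.
  21 → roll 1 (new)  [load 21/29]
  20 → roll 2 (new)  [load 20/29]
  18 → roll 3 (new)  [load 18/29]
  17 → roll 4 (new)  [load 17/29]
  17 → roll 5 (new)  [load 17/29]
  15 → roll 6 (new)  [load 15/29]
  9 → roll 2  [load 29/29]
  8 → roll 1  [load 29/29]
  5 → roll 3  [load 23/29]
  4 → roll 3  [load 27/29]
  4 → roll 4  [load 21/29]
  3 → roll 4  [load 24/29]
6 paper rolls opened.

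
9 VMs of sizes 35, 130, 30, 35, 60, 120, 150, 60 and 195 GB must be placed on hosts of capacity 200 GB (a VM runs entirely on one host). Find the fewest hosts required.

5

Total = 195 + 150 + 130 + 120 + 60 + 60 + 35 + 35 + 30 = 815 GB.
Lower bound: ⌈815/200⌉ = 5 hosts.
A packing using 5 hosts:
  host 1: 195 = 195
  host 2: 150 + 35 = 185
  host 3: 130 + 60 = 190
  host 4: 120 + 60 = 180
  host 5: 35 + 30 = 65
This matches the lower bound, so 5 is optimal.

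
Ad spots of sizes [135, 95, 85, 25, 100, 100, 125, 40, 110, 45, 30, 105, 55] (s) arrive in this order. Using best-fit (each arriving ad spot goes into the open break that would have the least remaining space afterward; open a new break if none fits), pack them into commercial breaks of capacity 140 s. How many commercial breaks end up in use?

9

  135 → break 1 (new)  [load 135/140]
  95 → break 2 (new)  [load 95/140]
  85 → break 3 (new)  [load 85/140]
  25 → break 2  [load 120/140]
  100 → break 4 (new)  [load 100/140]
  100 → break 5 (new)  [load 100/140]
  125 → break 6 (new)  [load 125/140]
  40 → break 4  [load 140/140]
  110 → break 7 (new)  [load 110/140]
  45 → break 3  [load 130/140]
  30 → break 7  [load 140/140]
  105 → break 8 (new)  [load 105/140]
  55 → break 9 (new)  [load 55/140]
9 commercial breaks opened.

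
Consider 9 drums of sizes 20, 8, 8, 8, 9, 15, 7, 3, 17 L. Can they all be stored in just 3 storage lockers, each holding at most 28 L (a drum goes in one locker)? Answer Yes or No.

Total = 95 L; ⌈95/28⌉ = 4.
At least 4 storage lockers are required, but only 3 are allowed.

No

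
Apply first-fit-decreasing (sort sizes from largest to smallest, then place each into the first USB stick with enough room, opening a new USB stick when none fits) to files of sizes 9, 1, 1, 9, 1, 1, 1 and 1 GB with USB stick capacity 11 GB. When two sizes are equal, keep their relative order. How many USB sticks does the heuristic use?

Sorted descending: 9, 9, 1, 1, 1, 1, 1, 1.
  9 → USB stick 1 (new)  [load 9/11]
  9 → USB stick 2 (new)  [load 9/11]
  1 → USB stick 1  [load 10/11]
  1 → USB stick 1  [load 11/11]
  1 → USB stick 2  [load 10/11]
  1 → USB stick 2  [load 11/11]
  1 → USB stick 3 (new)  [load 1/11]
  1 → USB stick 3  [load 2/11]
3 USB sticks opened.

3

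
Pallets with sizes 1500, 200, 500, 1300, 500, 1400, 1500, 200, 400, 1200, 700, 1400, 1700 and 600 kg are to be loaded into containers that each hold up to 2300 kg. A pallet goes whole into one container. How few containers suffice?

7

Total = 1700 + 1500 + 1500 + 1400 + 1400 + 1300 + 1200 + 700 + 600 + 500 + 500 + 400 + 200 + 200 = 13100 kg.
Lower bound: ⌈13100/2300⌉ = 6 containers.
Also, 7 pallets each exceed 1150 kg, and no two of those can share a container, so at least 7 containers are needed.
A packing using 7 containers:
  container 1: 1700 + 600 = 2300
  container 2: 1500 + 700 = 2200
  container 3: 1500 + 500 + 200 = 2200
  container 4: 1400 + 500 + 400 = 2300
  container 5: 1400 + 200 = 1600
  container 6: 1300 = 1300
  container 7: 1200 = 1200
This matches the lower bound, so 7 is optimal.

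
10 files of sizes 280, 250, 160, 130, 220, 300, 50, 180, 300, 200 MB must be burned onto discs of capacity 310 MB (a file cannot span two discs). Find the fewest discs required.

Total = 300 + 300 + 280 + 250 + 220 + 200 + 180 + 160 + 130 + 50 = 2070 MB.
Lower bound: ⌈2070/310⌉ = 7 discs.
Also, 8 files each exceed 155 MB, and no two of those can share a disc, so at least 8 discs are needed.
A packing using 8 discs:
  disc 1: 300 = 300
  disc 2: 300 = 300
  disc 3: 280 = 280
  disc 4: 250 + 50 = 300
  disc 5: 220 = 220
  disc 6: 200 = 200
  disc 7: 180 + 130 = 310
  disc 8: 160 = 160
This matches the lower bound, so 8 is optimal.

8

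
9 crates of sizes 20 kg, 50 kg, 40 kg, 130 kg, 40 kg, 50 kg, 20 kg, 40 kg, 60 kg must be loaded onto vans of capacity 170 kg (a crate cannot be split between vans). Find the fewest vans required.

3

Total = 130 + 60 + 50 + 50 + 40 + 40 + 40 + 20 + 20 = 450 kg.
Lower bound: ⌈450/170⌉ = 3 vans.
A packing using 3 vans:
  van 1: 130 + 40 = 170
  van 2: 60 + 50 + 50 = 160
  van 3: 40 + 40 + 20 + 20 = 120
This matches the lower bound, so 3 is optimal.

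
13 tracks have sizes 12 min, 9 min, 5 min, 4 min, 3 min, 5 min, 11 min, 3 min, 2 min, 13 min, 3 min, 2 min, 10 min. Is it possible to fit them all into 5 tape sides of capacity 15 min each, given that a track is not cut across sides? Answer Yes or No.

Total = 82 min; ⌈82/15⌉ = 6.
At least 6 tape sides are required, but only 5 are allowed.

No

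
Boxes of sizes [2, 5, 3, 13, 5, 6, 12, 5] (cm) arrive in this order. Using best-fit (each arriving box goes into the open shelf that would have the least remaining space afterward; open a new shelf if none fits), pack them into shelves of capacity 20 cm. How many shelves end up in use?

3

  2 → shelf 1 (new)  [load 2/20]
  5 → shelf 1  [load 7/20]
  3 → shelf 1  [load 10/20]
  13 → shelf 2 (new)  [load 13/20]
  5 → shelf 2  [load 18/20]
  6 → shelf 1  [load 16/20]
  12 → shelf 3 (new)  [load 12/20]
  5 → shelf 3  [load 17/20]
3 shelves opened.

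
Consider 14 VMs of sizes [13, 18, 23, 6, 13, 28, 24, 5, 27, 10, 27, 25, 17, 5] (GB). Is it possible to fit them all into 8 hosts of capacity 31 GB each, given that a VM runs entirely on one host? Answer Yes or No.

Total = 241 GB; ⌈241/31⌉ = 8.
The bound of 8 does not rule out 8, but exhaustive search shows no assignment into 8 hosts of capacity 31 GB exists — the minimum is 9.

No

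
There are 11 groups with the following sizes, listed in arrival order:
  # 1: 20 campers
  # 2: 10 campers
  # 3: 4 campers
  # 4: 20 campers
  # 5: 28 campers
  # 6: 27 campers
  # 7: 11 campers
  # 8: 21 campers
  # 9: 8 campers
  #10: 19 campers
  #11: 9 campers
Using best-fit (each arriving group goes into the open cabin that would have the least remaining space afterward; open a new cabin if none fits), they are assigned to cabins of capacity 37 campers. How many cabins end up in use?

6

  20 → cabin 1 (new)  [load 20/37]
  10 → cabin 1  [load 30/37]
  4 → cabin 1  [load 34/37]
  20 → cabin 2 (new)  [load 20/37]
  28 → cabin 3 (new)  [load 28/37]
  27 → cabin 4 (new)  [load 27/37]
  11 → cabin 2  [load 31/37]
  21 → cabin 5 (new)  [load 21/37]
  8 → cabin 3  [load 36/37]
  19 → cabin 6 (new)  [load 19/37]
  9 → cabin 4  [load 36/37]
6 cabins opened.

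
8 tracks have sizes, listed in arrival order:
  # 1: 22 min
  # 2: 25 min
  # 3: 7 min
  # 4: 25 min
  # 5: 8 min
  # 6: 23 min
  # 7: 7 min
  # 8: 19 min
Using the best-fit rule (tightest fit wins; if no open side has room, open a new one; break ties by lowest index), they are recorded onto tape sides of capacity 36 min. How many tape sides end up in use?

5

  22 → side 1 (new)  [load 22/36]
  25 → side 2 (new)  [load 25/36]
  7 → side 2  [load 32/36]
  25 → side 3 (new)  [load 25/36]
  8 → side 3  [load 33/36]
  23 → side 4 (new)  [load 23/36]
  7 → side 4  [load 30/36]
  19 → side 5 (new)  [load 19/36]
5 tape sides opened.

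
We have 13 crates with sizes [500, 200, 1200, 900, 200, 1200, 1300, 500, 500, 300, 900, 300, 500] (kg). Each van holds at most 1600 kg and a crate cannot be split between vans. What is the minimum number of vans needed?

6

Total = 1300 + 1200 + 1200 + 900 + 900 + 500 + 500 + 500 + 500 + 300 + 300 + 200 + 200 = 8500 kg.
Lower bound: ⌈8500/1600⌉ = 6 vans.
A packing using 6 vans:
  van 1: 1300 + 300 = 1600
  van 2: 1200 + 300 = 1500
  van 3: 1200 + 200 + 200 = 1600
  van 4: 900 + 500 = 1400
  van 5: 900 + 500 = 1400
  van 6: 500 + 500 = 1000
This matches the lower bound, so 6 is optimal.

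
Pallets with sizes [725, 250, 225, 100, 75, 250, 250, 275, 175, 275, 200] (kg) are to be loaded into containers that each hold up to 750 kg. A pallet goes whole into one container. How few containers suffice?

Total = 725 + 275 + 275 + 250 + 250 + 250 + 225 + 200 + 175 + 100 + 75 = 2800 kg.
Lower bound: ⌈2800/750⌉ = 4 containers.
A packing using 4 containers:
  container 1: 725 = 725
  container 2: 275 + 275 + 200 = 750
  container 3: 250 + 250 + 250 = 750
  container 4: 225 + 175 + 100 + 75 = 575
This matches the lower bound, so 4 is optimal.

4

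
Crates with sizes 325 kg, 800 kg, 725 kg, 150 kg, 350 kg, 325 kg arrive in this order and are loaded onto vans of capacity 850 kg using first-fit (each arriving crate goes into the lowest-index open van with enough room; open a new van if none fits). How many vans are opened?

4

  325 → van 1 (new)  [load 325/850]
  800 → van 2 (new)  [load 800/850]
  725 → van 3 (new)  [load 725/850]
  150 → van 1  [load 475/850]
  350 → van 1  [load 825/850]
  325 → van 4 (new)  [load 325/850]
4 vans opened.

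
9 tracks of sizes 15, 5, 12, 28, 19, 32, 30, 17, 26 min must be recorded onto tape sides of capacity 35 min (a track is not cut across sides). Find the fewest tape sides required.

Total = 32 + 30 + 28 + 26 + 19 + 17 + 15 + 12 + 5 = 184 min.
Lower bound: ⌈184/35⌉ = 6 tape sides.
A packing using 6 tape sides:
  side 1: 32 = 32
  side 2: 30 + 5 = 35
  side 3: 28 = 28
  side 4: 26 = 26
  side 5: 19 + 15 = 34
  side 6: 17 + 12 = 29
This matches the lower bound, so 6 is optimal.

6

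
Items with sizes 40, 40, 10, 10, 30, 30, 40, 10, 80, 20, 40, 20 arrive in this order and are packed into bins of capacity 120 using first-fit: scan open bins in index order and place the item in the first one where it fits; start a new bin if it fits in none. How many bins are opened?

  40 → bin 1 (new)  [load 40/120]
  40 → bin 1  [load 80/120]
  10 → bin 1  [load 90/120]
  10 → bin 1  [load 100/120]
  30 → bin 2 (new)  [load 30/120]
  30 → bin 2  [load 60/120]
  40 → bin 2  [load 100/120]
  10 → bin 1  [load 110/120]
  80 → bin 3 (new)  [load 80/120]
  20 → bin 2  [load 120/120]
  40 → bin 3  [load 120/120]
  20 → bin 4 (new)  [load 20/120]
4 bins opened.

4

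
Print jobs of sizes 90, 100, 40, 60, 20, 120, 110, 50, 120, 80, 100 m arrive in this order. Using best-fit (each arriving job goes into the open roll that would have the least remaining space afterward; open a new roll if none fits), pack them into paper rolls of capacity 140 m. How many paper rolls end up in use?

  90 → roll 1 (new)  [load 90/140]
  100 → roll 2 (new)  [load 100/140]
  40 → roll 2  [load 140/140]
  60 → roll 3 (new)  [load 60/140]
  20 → roll 1  [load 110/140]
  120 → roll 4 (new)  [load 120/140]
  110 → roll 5 (new)  [load 110/140]
  50 → roll 3  [load 110/140]
  120 → roll 6 (new)  [load 120/140]
  80 → roll 7 (new)  [load 80/140]
  100 → roll 8 (new)  [load 100/140]
8 paper rolls opened.

8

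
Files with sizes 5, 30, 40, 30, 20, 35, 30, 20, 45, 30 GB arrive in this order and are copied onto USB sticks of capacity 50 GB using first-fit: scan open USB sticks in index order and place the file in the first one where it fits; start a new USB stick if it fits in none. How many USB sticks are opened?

  5 → USB stick 1 (new)  [load 5/50]
  30 → USB stick 1  [load 35/50]
  40 → USB stick 2 (new)  [load 40/50]
  30 → USB stick 3 (new)  [load 30/50]
  20 → USB stick 3  [load 50/50]
  35 → USB stick 4 (new)  [load 35/50]
  30 → USB stick 5 (new)  [load 30/50]
  20 → USB stick 5  [load 50/50]
  45 → USB stick 6 (new)  [load 45/50]
  30 → USB stick 7 (new)  [load 30/50]
7 USB sticks opened.

7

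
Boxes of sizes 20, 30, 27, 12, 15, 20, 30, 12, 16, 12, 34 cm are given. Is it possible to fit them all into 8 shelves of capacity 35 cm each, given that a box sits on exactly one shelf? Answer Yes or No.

A valid assignment using 8 shelves:
  shelf 1: 34 = 34
  shelf 2: 30 = 30
  shelf 3: 30 = 30
  shelf 4: 27 = 27
  shelf 5: 20 + 15 = 35
  shelf 6: 20 + 12 = 32
  shelf 7: 16 + 12 = 28
  shelf 8: 12 = 12
Every load is within 35 cm, so 8 shelves suffice.

Yes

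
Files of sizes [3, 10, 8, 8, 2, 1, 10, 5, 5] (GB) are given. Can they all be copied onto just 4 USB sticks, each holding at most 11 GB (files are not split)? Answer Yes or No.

Total = 52 GB; ⌈52/11⌉ = 5.
At least 5 USB sticks are required, but only 4 are allowed.

No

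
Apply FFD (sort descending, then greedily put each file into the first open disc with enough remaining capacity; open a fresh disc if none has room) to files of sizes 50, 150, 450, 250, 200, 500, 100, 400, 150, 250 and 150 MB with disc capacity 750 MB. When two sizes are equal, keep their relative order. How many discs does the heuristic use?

Sorted descending: 500, 450, 400, 250, 250, 200, 150, 150, 150, 100, 50.
  500 → disc 1 (new)  [load 500/750]
  450 → disc 2 (new)  [load 450/750]
  400 → disc 3 (new)  [load 400/750]
  250 → disc 1  [load 750/750]
  250 → disc 2  [load 700/750]
  200 → disc 3  [load 600/750]
  150 → disc 3  [load 750/750]
  150 → disc 4 (new)  [load 150/750]
  150 → disc 4  [load 300/750]
  100 → disc 4  [load 400/750]
  50 → disc 2  [load 750/750]
4 discs opened.

4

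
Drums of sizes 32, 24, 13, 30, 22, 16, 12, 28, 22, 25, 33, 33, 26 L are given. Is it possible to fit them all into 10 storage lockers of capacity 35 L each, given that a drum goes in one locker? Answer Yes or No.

Total = 316 L; ⌈316/35⌉ = 10.
The bound of 10 does not rule out 10, but exhaustive search shows no assignment into 10 storage lockers of capacity 35 L exists — the minimum is 11.

No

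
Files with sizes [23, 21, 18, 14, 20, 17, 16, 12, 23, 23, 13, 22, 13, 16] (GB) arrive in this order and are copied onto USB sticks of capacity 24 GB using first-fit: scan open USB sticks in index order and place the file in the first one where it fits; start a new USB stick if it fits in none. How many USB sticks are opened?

14

  23 → USB stick 1 (new)  [load 23/24]
  21 → USB stick 2 (new)  [load 21/24]
  18 → USB stick 3 (new)  [load 18/24]
  14 → USB stick 4 (new)  [load 14/24]
  20 → USB stick 5 (new)  [load 20/24]
  17 → USB stick 6 (new)  [load 17/24]
  16 → USB stick 7 (new)  [load 16/24]
  12 → USB stick 8 (new)  [load 12/24]
  23 → USB stick 9 (new)  [load 23/24]
  23 → USB stick 10 (new)  [load 23/24]
  13 → USB stick 11 (new)  [load 13/24]
  22 → USB stick 12 (new)  [load 22/24]
  13 → USB stick 13 (new)  [load 13/24]
  16 → USB stick 14 (new)  [load 16/24]
14 USB sticks opened.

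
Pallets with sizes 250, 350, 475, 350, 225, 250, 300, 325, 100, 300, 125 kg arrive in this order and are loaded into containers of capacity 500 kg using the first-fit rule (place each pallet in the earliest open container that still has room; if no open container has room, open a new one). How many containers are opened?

  250 → container 1 (new)  [load 250/500]
  350 → container 2 (new)  [load 350/500]
  475 → container 3 (new)  [load 475/500]
  350 → container 4 (new)  [load 350/500]
  225 → container 1  [load 475/500]
  250 → container 5 (new)  [load 250/500]
  300 → container 6 (new)  [load 300/500]
  325 → container 7 (new)  [load 325/500]
  100 → container 2  [load 450/500]
  300 → container 8 (new)  [load 300/500]
  125 → container 4  [load 475/500]
8 containers opened.

8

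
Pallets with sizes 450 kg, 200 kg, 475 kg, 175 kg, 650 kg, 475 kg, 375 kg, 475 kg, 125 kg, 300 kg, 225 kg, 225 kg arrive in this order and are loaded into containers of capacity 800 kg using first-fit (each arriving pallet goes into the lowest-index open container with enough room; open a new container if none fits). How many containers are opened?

6

  450 → container 1 (new)  [load 450/800]
  200 → container 1  [load 650/800]
  475 → container 2 (new)  [load 475/800]
  175 → container 2  [load 650/800]
  650 → container 3 (new)  [load 650/800]
  475 → container 4 (new)  [load 475/800]
  375 → container 5 (new)  [load 375/800]
  475 → container 6 (new)  [load 475/800]
  125 → container 1  [load 775/800]
  300 → container 4  [load 775/800]
  225 → container 5  [load 600/800]
  225 → container 6  [load 700/800]
6 containers opened.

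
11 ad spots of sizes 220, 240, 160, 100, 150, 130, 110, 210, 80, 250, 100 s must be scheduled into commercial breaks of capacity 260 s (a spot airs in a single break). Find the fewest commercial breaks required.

Total = 250 + 240 + 220 + 210 + 160 + 150 + 130 + 110 + 100 + 100 + 80 = 1750 s.
Lower bound: ⌈1750/260⌉ = 7 commercial breaks.
A packing using 8 commercial breaks:
  break 1: 250 = 250
  break 2: 240 = 240
  break 3: 220 = 220
  break 4: 210 = 210
  break 5: 160 + 100 = 260
  break 6: 150 + 110 = 260
  break 7: 130 + 100 = 230
  break 8: 80 = 80
No arrangement into 7 commercial breaks stays within capacity, so 8 is optimal.

8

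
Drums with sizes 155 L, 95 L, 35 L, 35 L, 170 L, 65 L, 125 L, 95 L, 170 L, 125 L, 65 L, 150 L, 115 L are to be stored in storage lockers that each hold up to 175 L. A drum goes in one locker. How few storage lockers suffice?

9

Total = 170 + 170 + 155 + 150 + 125 + 125 + 115 + 95 + 95 + 65 + 65 + 35 + 35 = 1400 L.
Lower bound: ⌈1400/175⌉ = 8 storage lockers.
Also, 9 drums each exceed 175/2 L, and no two of those can share a locker, so at least 9 storage lockers are needed.
A packing using 9 storage lockers:
  locker 1: 170 = 170
  locker 2: 170 = 170
  locker 3: 155 = 155
  locker 4: 150 = 150
  locker 5: 125 + 35 = 160
  locker 6: 125 + 35 = 160
  locker 7: 115 = 115
  locker 8: 95 + 65 = 160
  locker 9: 95 + 65 = 160
This matches the lower bound, so 9 is optimal.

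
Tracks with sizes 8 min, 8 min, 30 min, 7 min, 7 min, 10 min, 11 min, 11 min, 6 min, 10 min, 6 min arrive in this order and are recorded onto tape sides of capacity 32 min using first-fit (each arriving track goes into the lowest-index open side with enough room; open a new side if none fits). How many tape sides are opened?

  8 → side 1 (new)  [load 8/32]
  8 → side 1  [load 16/32]
  30 → side 2 (new)  [load 30/32]
  7 → side 1  [load 23/32]
  7 → side 1  [load 30/32]
  10 → side 3 (new)  [load 10/32]
  11 → side 3  [load 21/32]
  11 → side 3  [load 32/32]
  6 → side 4 (new)  [load 6/32]
  10 → side 4  [load 16/32]
  6 → side 4  [load 22/32]
4 tape sides opened.

4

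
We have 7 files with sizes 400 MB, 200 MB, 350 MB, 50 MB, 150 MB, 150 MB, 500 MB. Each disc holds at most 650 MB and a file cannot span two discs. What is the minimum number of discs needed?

3

Total = 500 + 400 + 350 + 200 + 150 + 150 + 50 = 1800 MB.
Lower bound: ⌈1800/650⌉ = 3 discs.
A packing using 3 discs:
  disc 1: 500 + 150 = 650
  disc 2: 400 + 200 + 50 = 650
  disc 3: 350 + 150 = 500
This matches the lower bound, so 3 is optimal.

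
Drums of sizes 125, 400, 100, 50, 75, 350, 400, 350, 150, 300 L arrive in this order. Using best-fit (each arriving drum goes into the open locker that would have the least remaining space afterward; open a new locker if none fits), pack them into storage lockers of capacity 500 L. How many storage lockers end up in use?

6

  125 → locker 1 (new)  [load 125/500]
  400 → locker 2 (new)  [load 400/500]
  100 → locker 2  [load 500/500]
  50 → locker 1  [load 175/500]
  75 → locker 1  [load 250/500]
  350 → locker 3 (new)  [load 350/500]
  400 → locker 4 (new)  [load 400/500]
  350 → locker 5 (new)  [load 350/500]
  150 → locker 3  [load 500/500]
  300 → locker 6 (new)  [load 300/500]
6 storage lockers opened.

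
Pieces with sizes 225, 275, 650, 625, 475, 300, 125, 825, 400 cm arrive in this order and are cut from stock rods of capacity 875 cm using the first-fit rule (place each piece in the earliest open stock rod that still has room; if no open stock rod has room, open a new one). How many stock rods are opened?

  225 → stock rod 1 (new)  [load 225/875]
  275 → stock rod 1  [load 500/875]
  650 → stock rod 2 (new)  [load 650/875]
  625 → stock rod 3 (new)  [load 625/875]
  475 → stock rod 4 (new)  [load 475/875]
  300 → stock rod 1  [load 800/875]
  125 → stock rod 2  [load 775/875]
  825 → stock rod 5 (new)  [load 825/875]
  400 → stock rod 4  [load 875/875]
5 stock rods opened.

5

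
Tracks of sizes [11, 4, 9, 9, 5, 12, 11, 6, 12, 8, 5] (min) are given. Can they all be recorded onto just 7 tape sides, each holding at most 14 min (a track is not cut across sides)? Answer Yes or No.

No

Total = 92 min; ⌈92/14⌉ = 7.
The bound of 7 does not rule out 7, but exhaustive search shows no assignment into 7 tape sides of capacity 14 min exists — the minimum is 8.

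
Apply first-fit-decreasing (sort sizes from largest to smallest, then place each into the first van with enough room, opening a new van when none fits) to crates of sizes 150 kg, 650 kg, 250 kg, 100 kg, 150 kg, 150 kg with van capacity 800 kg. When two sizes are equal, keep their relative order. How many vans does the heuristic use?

2

Sorted descending: 650, 250, 150, 150, 150, 100.
  650 → van 1 (new)  [load 650/800]
  250 → van 2 (new)  [load 250/800]
  150 → van 1  [load 800/800]
  150 → van 2  [load 400/800]
  150 → van 2  [load 550/800]
  100 → van 2  [load 650/800]
2 vans opened.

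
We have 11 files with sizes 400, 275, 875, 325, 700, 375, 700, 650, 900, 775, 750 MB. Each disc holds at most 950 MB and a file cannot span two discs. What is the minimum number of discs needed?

9

Total = 900 + 875 + 775 + 750 + 700 + 700 + 650 + 400 + 375 + 325 + 275 = 6725 MB.
Lower bound: ⌈6725/950⌉ = 8 discs.
A packing using 9 discs:
  disc 1: 900 = 900
  disc 2: 875 = 875
  disc 3: 775 = 775
  disc 4: 750 = 750
  disc 5: 700 = 700
  disc 6: 700 = 700
  disc 7: 650 + 275 = 925
  disc 8: 400 + 375 = 775
  disc 9: 325 = 325
No arrangement into 8 discs stays within capacity, so 9 is optimal.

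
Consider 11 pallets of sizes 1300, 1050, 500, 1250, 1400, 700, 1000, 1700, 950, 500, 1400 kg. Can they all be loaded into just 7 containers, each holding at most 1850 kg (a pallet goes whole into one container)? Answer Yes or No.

Total = 11750 kg; ⌈11750/1850⌉ = 7.
8 pallets each exceed half the capacity and cannot share a container, forcing at least 8 containers.
At least 8 containers are required, but only 7 are allowed.

No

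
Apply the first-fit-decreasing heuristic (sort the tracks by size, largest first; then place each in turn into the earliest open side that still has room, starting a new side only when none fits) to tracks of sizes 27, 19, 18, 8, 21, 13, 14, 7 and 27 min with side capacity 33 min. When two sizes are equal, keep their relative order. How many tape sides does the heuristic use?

6

Sorted descending: 27, 27, 21, 19, 18, 14, 13, 8, 7.
  27 → side 1 (new)  [load 27/33]
  27 → side 2 (new)  [load 27/33]
  21 → side 3 (new)  [load 21/33]
  19 → side 4 (new)  [load 19/33]
  18 → side 5 (new)  [load 18/33]
  14 → side 4  [load 33/33]
  13 → side 5  [load 31/33]
  8 → side 3  [load 29/33]
  7 → side 6 (new)  [load 7/33]
6 tape sides opened.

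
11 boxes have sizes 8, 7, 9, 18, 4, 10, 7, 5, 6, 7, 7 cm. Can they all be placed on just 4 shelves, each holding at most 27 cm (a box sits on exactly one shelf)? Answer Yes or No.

A valid assignment using 4 shelves:
  shelf 1: 18 + 9 = 27
  shelf 2: 10 + 8 + 7 = 25
  shelf 3: 7 + 7 + 7 + 6 = 27
  shelf 4: 5 + 4 = 9
Every load is within 27 cm, so 4 shelves suffice.

Yes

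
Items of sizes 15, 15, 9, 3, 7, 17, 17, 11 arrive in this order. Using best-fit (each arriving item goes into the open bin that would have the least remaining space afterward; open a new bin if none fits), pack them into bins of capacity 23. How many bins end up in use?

5

  15 → bin 1 (new)  [load 15/23]
  15 → bin 2 (new)  [load 15/23]
  9 → bin 3 (new)  [load 9/23]
  3 → bin 1  [load 18/23]
  7 → bin 2  [load 22/23]
  17 → bin 4 (new)  [load 17/23]
  17 → bin 5 (new)  [load 17/23]
  11 → bin 3  [load 20/23]
5 bins opened.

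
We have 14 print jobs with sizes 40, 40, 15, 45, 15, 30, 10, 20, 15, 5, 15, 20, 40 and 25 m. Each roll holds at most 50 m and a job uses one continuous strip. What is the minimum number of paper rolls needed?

Total = 45 + 40 + 40 + 40 + 30 + 25 + 20 + 20 + 15 + 15 + 15 + 15 + 10 + 5 = 335 m.
Lower bound: ⌈335/50⌉ = 7 paper rolls.
A packing using 8 paper rolls:
  roll 1: 45 + 5 = 50
  roll 2: 40 + 10 = 50
  roll 3: 40 = 40
  roll 4: 40 = 40
  roll 5: 30 + 20 = 50
  roll 6: 25 + 20 = 45
  roll 7: 15 + 15 + 15 = 45
  roll 8: 15 = 15
No arrangement into 7 paper rolls stays within capacity, so 8 is optimal.

8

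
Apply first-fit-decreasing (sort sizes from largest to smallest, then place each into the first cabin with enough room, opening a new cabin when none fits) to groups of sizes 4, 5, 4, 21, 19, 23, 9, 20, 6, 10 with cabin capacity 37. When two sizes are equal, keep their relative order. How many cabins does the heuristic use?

4

Sorted descending: 23, 21, 20, 19, 10, 9, 6, 5, 4, 4.
  23 → cabin 1 (new)  [load 23/37]
  21 → cabin 2 (new)  [load 21/37]
  20 → cabin 3 (new)  [load 20/37]
  19 → cabin 4 (new)  [load 19/37]
  10 → cabin 1  [load 33/37]
  9 → cabin 2  [load 30/37]
  6 → cabin 2  [load 36/37]
  5 → cabin 3  [load 25/37]
  4 → cabin 1  [load 37/37]
  4 → cabin 3  [load 29/37]
4 cabins opened.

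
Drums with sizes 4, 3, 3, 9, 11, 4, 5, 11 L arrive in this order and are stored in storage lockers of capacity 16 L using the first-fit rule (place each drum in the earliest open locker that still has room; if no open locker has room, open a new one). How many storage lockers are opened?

4

  4 → locker 1 (new)  [load 4/16]
  3 → locker 1  [load 7/16]
  3 → locker 1  [load 10/16]
  9 → locker 2 (new)  [load 9/16]
  11 → locker 3 (new)  [load 11/16]
  4 → locker 1  [load 14/16]
  5 → locker 2  [load 14/16]
  11 → locker 4 (new)  [load 11/16]
4 storage lockers opened.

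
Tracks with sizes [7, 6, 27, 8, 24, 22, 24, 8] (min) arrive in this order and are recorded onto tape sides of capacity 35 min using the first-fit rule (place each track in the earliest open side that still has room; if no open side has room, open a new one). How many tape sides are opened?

5

  7 → side 1 (new)  [load 7/35]
  6 → side 1  [load 13/35]
  27 → side 2 (new)  [load 27/35]
  8 → side 1  [load 21/35]
  24 → side 3 (new)  [load 24/35]
  22 → side 4 (new)  [load 22/35]
  24 → side 5 (new)  [load 24/35]
  8 → side 1  [load 29/35]
5 tape sides opened.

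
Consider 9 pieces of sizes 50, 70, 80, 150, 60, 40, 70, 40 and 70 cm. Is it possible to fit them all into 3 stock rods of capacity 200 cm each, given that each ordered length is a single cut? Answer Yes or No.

No

Total = 630 cm; ⌈630/200⌉ = 4.
At least 4 stock rods are required, but only 3 are allowed.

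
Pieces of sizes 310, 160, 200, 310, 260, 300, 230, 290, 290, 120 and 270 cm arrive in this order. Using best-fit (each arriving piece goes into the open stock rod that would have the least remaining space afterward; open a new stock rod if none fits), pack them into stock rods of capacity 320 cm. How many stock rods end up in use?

  310 → stock rod 1 (new)  [load 310/320]
  160 → stock rod 2 (new)  [load 160/320]
  200 → stock rod 3 (new)  [load 200/320]
  310 → stock rod 4 (new)  [load 310/320]
  260 → stock rod 5 (new)  [load 260/320]
  300 → stock rod 6 (new)  [load 300/320]
  230 → stock rod 7 (new)  [load 230/320]
  290 → stock rod 8 (new)  [load 290/320]
  290 → stock rod 9 (new)  [load 290/320]
  120 → stock rod 3  [load 320/320]
  270 → stock rod 10 (new)  [load 270/320]
10 stock rods opened.

10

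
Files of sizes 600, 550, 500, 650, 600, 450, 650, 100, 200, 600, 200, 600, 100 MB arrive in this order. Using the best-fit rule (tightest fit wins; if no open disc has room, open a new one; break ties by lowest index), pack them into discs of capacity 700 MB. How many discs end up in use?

  600 → disc 1 (new)  [load 600/700]
  550 → disc 2 (new)  [load 550/700]
  500 → disc 3 (new)  [load 500/700]
  650 → disc 4 (new)  [load 650/700]
  600 → disc 5 (new)  [load 600/700]
  450 → disc 6 (new)  [load 450/700]
  650 → disc 7 (new)  [load 650/700]
  100 → disc 1  [load 700/700]
  200 → disc 3  [load 700/700]
  600 → disc 8 (new)  [load 600/700]
  200 → disc 6  [load 650/700]
  600 → disc 9 (new)  [load 600/700]
  100 → disc 5  [load 700/700]
9 discs opened.

9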